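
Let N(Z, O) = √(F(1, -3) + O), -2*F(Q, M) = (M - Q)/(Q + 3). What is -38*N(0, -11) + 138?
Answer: 138 - 19*I*√42 ≈ 138.0 - 123.13*I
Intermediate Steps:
F(Q, M) = -(M - Q)/(2*(3 + Q)) (F(Q, M) = -(M - Q)/(2*(Q + 3)) = -(M - Q)/(2*(3 + Q)))
N(Z, O) = √(½ + O) (N(Z, O) = √((1 - 1*(-3))/(2*(3 + 1)) + O) = √((½)*(1 + 3)/4 + O) = √((½)*(¼)*4 + O) = √(½ + O))
-38*N(0, -11) + 138 = -19*√(2 + 4*(-11)) + 138 = -19*√(2 - 44) + 138 = -19*√(-42) + 138 = -19*I*√42 + 138 = 138 - 19*I*√42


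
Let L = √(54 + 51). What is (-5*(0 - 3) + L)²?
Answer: 330 + 30*√105 ≈ 637.41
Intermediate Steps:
L = √105 ≈ 10.247
(-5*(0 - 3) + L)² = (-5*(0 - 3) + √105)² = (-5*(-3) + √105)² = (15 + √105)²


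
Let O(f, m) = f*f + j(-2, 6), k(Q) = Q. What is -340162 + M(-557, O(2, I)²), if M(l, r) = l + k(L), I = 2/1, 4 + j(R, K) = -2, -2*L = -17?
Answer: -681421/2 ≈ -3.4071e+5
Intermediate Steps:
L = 17/2 (L = -½*(-17) = 17/2 ≈ 8.5000)
j(R, K) = -6 (j(R, K) = -4 - 2 = -6)
I = 2 (I = 2*1 = 2)
O(f, m) = -6 + f² (O(f, m) = f*f - 6 = f² - 6 = -6 + f²)
M(l, r) = 17/2 + l (M(l, r) = l + 17/2 = 17/2 + l)
-340162 + M(-557, O(2, I)²) = -340162 + (17/2 - 557) = -340162 - 1097/2 = -681421/2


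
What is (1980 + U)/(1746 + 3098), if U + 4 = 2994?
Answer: 355/346 ≈ 1.0260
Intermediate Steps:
U = 2990 (U = -4 + 2994 = 2990)
(1980 + U)/(1746 + 3098) = (1980 + 2990)/(1746 + 3098) = 4970/4844 = 4970*(1/4844) = 355/346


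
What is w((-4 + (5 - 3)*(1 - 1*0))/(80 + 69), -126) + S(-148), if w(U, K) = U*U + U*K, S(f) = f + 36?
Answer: -2448960/22201 ≈ -110.31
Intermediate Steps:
S(f) = 36 + f
w(U, K) = U² + K*U
w((-4 + (5 - 3)*(1 - 1*0))/(80 + 69), -126) + S(-148) = ((-4 + (5 - 3)*(1 - 1*0))/(80 + 69))*(-126 + (-4 + (5 - 3)*(1 - 1*0))/(80 + 69)) + (36 - 148) = ((-4 + 2*(1 + 0))/149)*(-126 + (-4 + 2*(1 + 0))/149) - 112 = ((-4 + 2*1)*(1/149))*(-126 + (-4 + 2*1)*(1/149)) - 112 = ((-4 + 2)*(1/149))*(-126 + (-4 + 2)*(1/149)) - 112 = (-2*1/149)*(-126 - 2*1/149) - 112 = -2*(-126 - 2/149)/149 - 112 = -2/149*(-18776/149) - 112 = 37552/22201 - 112 = -2448960/22201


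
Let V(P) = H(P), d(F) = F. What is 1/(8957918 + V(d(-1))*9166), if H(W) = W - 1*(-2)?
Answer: 1/8967084 ≈ 1.1152e-7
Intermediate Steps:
H(W) = 2 + W (H(W) = W + 2 = 2 + W)
V(P) = 2 + P
1/(8957918 + V(d(-1))*9166) = 1/(8957918 + (2 - 1)*9166) = 1/(8957918 + 1*9166) = 1/(8957918 + 9166) = 1/8967084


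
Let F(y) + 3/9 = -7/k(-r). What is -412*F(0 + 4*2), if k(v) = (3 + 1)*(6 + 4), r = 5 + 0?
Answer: 6283/30 ≈ 209.43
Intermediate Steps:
r = 5
k(v) = 40 (k(v) = 4*10 = 40)
F(y) = -61/120 (F(y) = -⅓ - 7/40 = -61/120)
-412*F(0 + 4*2) = -412*(-61/120) = 6283/30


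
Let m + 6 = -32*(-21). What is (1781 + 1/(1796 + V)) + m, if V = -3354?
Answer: 3812425/1558 ≈ 2447.0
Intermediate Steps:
m = 666 (m = -6 - 32*(-21) = -6 + 672 = 666)
(1781 + 1/(1796 + V)) + m = (1781 + 1/(1796 - 3354)) + 666 = (1781 + 1/(-1558)) + 666 = (1781 - 1/1558) + 666 = 2774797/1558 + 666 = 3812425/1558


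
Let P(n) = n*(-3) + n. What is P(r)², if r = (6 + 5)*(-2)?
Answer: 1936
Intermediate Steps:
r = -22 (r = 11*(-2) = -22)
P(n) = -2*n (P(n) = -3*n + n = -2*n)
P(r)² = (-2*(-22))² = 44² = 1936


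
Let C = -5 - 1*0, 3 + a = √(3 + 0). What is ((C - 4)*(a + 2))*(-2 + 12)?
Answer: 90 - 90*√3 ≈ -65.885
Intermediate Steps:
a = -3 + √3 (a = -3 + √(3 + 0) = -3 + √3 ≈ -1.2680)
C = -5 (C = -5 + 0 = -5)
((C - 4)*(a + 2))*(-2 + 12) = ((-5 - 4)*((-3 + √3) + 2))*(-2 + 12) = -9*(-1 + √3)*10 = (9 - 9*√3)*10 = 90 - 90*√3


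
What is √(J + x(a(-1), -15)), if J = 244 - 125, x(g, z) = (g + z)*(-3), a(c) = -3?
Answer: √173 ≈ 13.153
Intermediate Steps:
x(g, z) = -3*g - 3*z
J = 119
√(J + x(a(-1), -15)) = √(119 + (-3*(-3) - 3*(-15))) = √(119 + (9 + 45)) = √(119 + 54) = √173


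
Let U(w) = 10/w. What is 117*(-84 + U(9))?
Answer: -9698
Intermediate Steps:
117*(-84 + U(9)) = 117*(-84 + 10/9) = 117*(-746/9) = -9698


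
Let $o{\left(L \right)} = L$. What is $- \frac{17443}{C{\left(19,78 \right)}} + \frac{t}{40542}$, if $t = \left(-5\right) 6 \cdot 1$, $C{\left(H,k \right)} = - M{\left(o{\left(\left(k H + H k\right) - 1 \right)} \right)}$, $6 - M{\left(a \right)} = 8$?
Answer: $- \frac{117862361}{13514} \approx -8721.5$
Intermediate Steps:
$M{\left(a \right)} = -2$ ($M{\left(a \right)} = 6 - 8 = -2$)
$C{\left(H,k \right)} = 2$ ($C{\left(H,k \right)} = \left(-1\right) \left(-2\right) = 2$)
$t = -30$ ($t = \left(-30\right) 1 = -30$)
$- \frac{17443}{C{\left(19,78 \right)}} + \frac{t}{40542} = - \frac{17443}{2} - \frac{30}{40542} = \left(-17443\right) \frac{1}{2} - \frac{5}{6757} = - \frac{17443}{2} - \frac{5}{6757} = - \frac{117862361}{13514}$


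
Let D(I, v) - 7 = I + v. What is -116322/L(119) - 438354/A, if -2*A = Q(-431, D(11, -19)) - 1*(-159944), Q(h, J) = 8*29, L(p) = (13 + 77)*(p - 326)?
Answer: 6839801/583740 ≈ 11.717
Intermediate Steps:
L(p) = -29340 + 90*p (L(p) = 90*(-326 + p) = -29340 + 90*p)
D(I, v) = 7 + I + v (D(I, v) = 7 + (I + v) = 7 + I + v)
Q(h, J) = 232
A = -80088 (A = -(232 - 1*(-159944))/2 = -(232 + 159944)/2 = -½*160176 = -80088)
-116322/L(119) - 438354/A = -116322/(-29340 + 90*119) - 438354/(-80088) = -116322/(-29340 + 10710) - 438354*(-1/80088) = -116322/(-18630) + 1029/188 = -116322*(-1/18630) + 1029/188 = 19387/3105 + 1029/188 = 6839801/583740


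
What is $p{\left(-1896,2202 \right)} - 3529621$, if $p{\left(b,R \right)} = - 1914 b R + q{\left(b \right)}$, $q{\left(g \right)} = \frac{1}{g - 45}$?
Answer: $\frac{15503553235046}{1941} \approx 7.9874 \cdot 10^{9}$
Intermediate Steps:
$q{\left(g \right)} = \frac{1}{-45 + g}$
$p{\left(b,R \right)} = \frac{1}{-45 + b} - 1914 R b$ ($p{\left(b,R \right)} = - 1914 b R + \frac{1}{-45 + b} = - 1914 R b + \frac{1}{-45 + b} = \frac{1}{-45 + b} - 1914 R b$)
$p{\left(-1896,2202 \right)} - 3529621 = \frac{1 - 4214628 \left(-1896\right) \left(-45 - 1896\right)}{-45 - 1896} - 3529621 = \frac{1 - 4214628 \left(-1896\right) \left(-1941\right)}{-1941} - 3529621 = - \frac{1 - 15510404229408}{1941} - 3529621 = \left(- \frac{1}{1941}\right) \left(-15510404229407\right) - 3529621 = \frac{15510404229407}{1941} - 3529621 = \frac{15503553235046}{1941}$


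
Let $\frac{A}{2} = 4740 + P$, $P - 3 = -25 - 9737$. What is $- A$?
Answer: $10038$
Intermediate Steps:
$P = -9759$ ($P = 3 - 9762 = -9759$)
$A = -10038$ ($A = 2 \left(4740 - 9759\right) = 2 \left(-5019\right) = -10038$)
$- A = \left(-1\right) \left(-10038\right) = 10038$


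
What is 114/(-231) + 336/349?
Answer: 12610/26873 ≈ 0.46924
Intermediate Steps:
114/(-231) + 336/349 = 114*(-1/231) + 336*(1/349) = -38/77 + 336/349 = 12610/26873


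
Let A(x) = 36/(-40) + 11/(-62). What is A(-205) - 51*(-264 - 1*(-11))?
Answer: 1999798/155 ≈ 12902.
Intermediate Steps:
A(x) = -167/155 (A(x) = 36*(-1/40) + 11*(-1/62) = -9/10 - 11/62 = -167/155)
A(-205) - 51*(-264 - 1*(-11)) = -167/155 - 51*(-264 - 1*(-11)) = -167/155 - 51*(-264 + 11) = -167/155 - 51*(-253) = -167/155 + 12903 = 1999798/155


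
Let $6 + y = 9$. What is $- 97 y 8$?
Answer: $-2328$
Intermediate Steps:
$y = 3$ ($y = -6 + 9 = 3$)
$- 97 y 8 = - 97 \cdot 3 \cdot 8 = \left(-97\right) 24 = -2328$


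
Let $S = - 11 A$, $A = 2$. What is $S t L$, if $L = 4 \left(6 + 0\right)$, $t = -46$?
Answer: $24288$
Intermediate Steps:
$S = -22$ ($S = \left(-11\right) 2 = -22$)
$L = 24$ ($L = 4 \cdot 6 = 24$)
$S t L = \left(-22\right) \left(-46\right) 24 = 1012 \cdot 24 = 24288$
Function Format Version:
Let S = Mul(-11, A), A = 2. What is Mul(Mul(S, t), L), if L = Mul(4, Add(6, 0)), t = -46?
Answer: 24288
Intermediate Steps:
S = -22 (S = Mul(-11, 2) = -22)
L = 24 (L = Mul(4, 6) = 24)
Mul(Mul(S, t), L) = Mul(Mul(-22, -46), 24) = Mul(1012, 24) = 24288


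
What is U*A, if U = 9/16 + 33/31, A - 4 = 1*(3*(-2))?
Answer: -807/248 ≈ -3.2540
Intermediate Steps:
A = -2 (A = 4 + 1*(3*(-2)) = 4 + 1*(-6) = 4 - 6 = -2)
U = 807/496 (U = 9*(1/16) + 33*(1/31) = 9/16 + 33/31 = 807/496 ≈ 1.6270)
U*A = (807/496)*(-2) = -807/248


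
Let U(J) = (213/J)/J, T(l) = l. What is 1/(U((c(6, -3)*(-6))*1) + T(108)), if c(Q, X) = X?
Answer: 108/11735 ≈ 0.0092032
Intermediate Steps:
U(J) = 213/J²
1/(U((c(6, -3)*(-6))*1) + T(108)) = 1/(213/(-3*(-6)*1)² + 108) = 1/(213/(18*1)² + 108) = 1/(213/18² + 108) = 1/(213*(1/324) + 108) = 1/(71/108 + 108) = 1/(11735/108) = 108/11735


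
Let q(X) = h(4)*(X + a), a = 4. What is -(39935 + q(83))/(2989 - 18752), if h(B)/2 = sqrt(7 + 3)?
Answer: 39935/15763 + 174*sqrt(10)/15763 ≈ 2.5684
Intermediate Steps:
h(B) = 2*sqrt(10) (h(B) = 2*sqrt(7 + 3) = 2*sqrt(10))
q(X) = 2*sqrt(10)*(4 + X) (q(X) = (2*sqrt(10))*(X + 4) = (2*sqrt(10))*(4 + X) = 2*sqrt(10)*(4 + X))
-(39935 + q(83))/(2989 - 18752) = -(39935 + 2*sqrt(10)*(4 + 83))/(2989 - 18752) = -(39935 + 2*sqrt(10)*87)/(-15763) = -(39935 + 174*sqrt(10))*(-1)/15763 = -(-39935/15763 - 174*sqrt(10)/15763) = 39935/15763 + 174*sqrt(10)/15763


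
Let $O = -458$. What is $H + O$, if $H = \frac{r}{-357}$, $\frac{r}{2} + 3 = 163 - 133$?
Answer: $- \frac{54520}{119} \approx -458.15$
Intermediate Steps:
$r = 54$ ($r = -6 + 2 \left(163 - 133\right) = -6 + 2 \cdot 30 = -6 + 60 = 54$)
$H = - \frac{18}{119}$ ($H = \frac{54}{-357} = 54 \left(- \frac{1}{357}\right) = - \frac{18}{119} \approx -0.15126$)
$H + O = - \frac{18}{119} - 458 = - \frac{54520}{119}$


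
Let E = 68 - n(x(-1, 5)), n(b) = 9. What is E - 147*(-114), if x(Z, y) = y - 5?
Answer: 16817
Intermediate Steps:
x(Z, y) = -5 + y
E = 59 (E = 68 - 1*9 = 68 - 9 = 59)
E - 147*(-114) = 59 - 147*(-114) = 59 + 16758 = 16817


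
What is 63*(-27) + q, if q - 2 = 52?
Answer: -1647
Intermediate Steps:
q = 54 (q = 2 + 52 = 54)
63*(-27) + q = 63*(-27) + 54 = -1701 + 54 = -1647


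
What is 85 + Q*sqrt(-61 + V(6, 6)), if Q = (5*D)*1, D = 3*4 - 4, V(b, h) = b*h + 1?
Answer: 85 + 80*I*sqrt(6) ≈ 85.0 + 195.96*I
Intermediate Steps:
V(b, h) = 1 + b*h
D = 8 (D = 12 - 4 = 8)
Q = 40 (Q = (5*8)*1 = 40*1 = 40)
85 + Q*sqrt(-61 + V(6, 6)) = 85 + 40*sqrt(-61 + (1 + 6*6)) = 85 + 40*sqrt(-61 + (1 + 36)) = 85 + 40*sqrt(-61 + 37) = 85 + 40*sqrt(-24) = 85 + 40*(2*I*sqrt(6)) = 85 + 80*I*sqrt(6)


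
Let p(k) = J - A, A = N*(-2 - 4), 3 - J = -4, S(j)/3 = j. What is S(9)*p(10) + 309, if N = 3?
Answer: 984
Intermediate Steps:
S(j) = 3*j
J = 7 (J = 3 - 1*(-4) = 3 + 4 = 7)
A = -18 (A = 3*(-2 - 4) = 3*(-6) = -18)
p(k) = 25 (p(k) = 7 - 1*(-18) = 7 + 18 = 25)
S(9)*p(10) + 309 = (3*9)*25 + 309 = 27*25 + 309 = 675 + 309 = 984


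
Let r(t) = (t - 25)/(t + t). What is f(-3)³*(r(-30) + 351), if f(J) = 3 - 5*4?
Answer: -20747599/12 ≈ -1.7290e+6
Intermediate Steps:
f(J) = -17 (f(J) = 3 - 20 = -17)
r(t) = (-25 + t)/(2*t) (r(t) = (-25 + t)/((2*t)) = (-25 + t)*(1/(2*t)) = (-25 + t)/(2*t))
f(-3)³*(r(-30) + 351) = (-17)³*((½)*(-25 - 30)/(-30) + 351) = -4913*((½)*(-1/30)*(-55) + 351) = -4913*(11/12 + 351) = -4913*4223/12 = -20747599/12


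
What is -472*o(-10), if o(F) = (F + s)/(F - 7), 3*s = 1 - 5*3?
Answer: -20768/51 ≈ -407.22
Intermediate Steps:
s = -14/3 (s = (1 - 5*3)/3 = (1 - 15)/3 = (⅓)*(-14) = -14/3 ≈ -4.6667)
o(F) = (-14/3 + F)/(-7 + F) (o(F) = (F - 14/3)/(F - 7) = (-14/3 + F)/(-7 + F))
-472*o(-10) = -472*(-14/3 - 10)/(-7 - 10) = -472*(-44)/((-17)*3) = -(-472)*(-44)/(17*3) = -472*44/51 = -20768/51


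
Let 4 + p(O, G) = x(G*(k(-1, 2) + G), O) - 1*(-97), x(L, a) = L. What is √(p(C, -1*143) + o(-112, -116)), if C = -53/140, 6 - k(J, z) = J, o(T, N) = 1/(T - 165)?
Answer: 2*√374840278/277 ≈ 139.79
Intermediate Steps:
o(T, N) = 1/(-165 + T)
k(J, z) = 6 - J
C = -53/140 (C = -53*1/140 = -53/140 ≈ -0.37857)
p(O, G) = 93 + G*(7 + G) (p(O, G) = -4 + (G*((6 - 1*(-1)) + G) - 1*(-97)) = -4 + (G*((6 + 1) + G) + 97) = -4 + (G*(7 + G) + 97) = -4 + (97 + G*(7 + G)) = 93 + G*(7 + G))
√(p(C, -1*143) + o(-112, -116)) = √((93 + (-1*143)*(7 - 1*143)) + 1/(-165 - 112)) = √((93 - 143*(7 - 143)) + 1/(-277)) = √((93 - 143*(-136)) - 1/277) = √((93 + 19448) - 1/277) = √(19541 - 1/277) = √(5412856/277) = 2*√374840278/277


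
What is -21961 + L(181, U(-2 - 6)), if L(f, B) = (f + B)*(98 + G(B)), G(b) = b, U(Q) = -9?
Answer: -6653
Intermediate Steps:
L(f, B) = (98 + B)*(B + f) (L(f, B) = (f + B)*(98 + B) = (B + f)*(98 + B) = (98 + B)*(B + f))
-21961 + L(181, U(-2 - 6)) = -21961 + ((-9)**2 + 98*(-9) + 98*181 - 9*181) = -21961 + (81 - 882 + 17738 - 1629) = -21961 + 15308 = -6653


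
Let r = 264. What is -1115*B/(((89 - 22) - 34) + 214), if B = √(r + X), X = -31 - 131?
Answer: -1115*√102/247 ≈ -45.591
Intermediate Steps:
X = -162
B = √102 (B = √(264 - 162) = √102 ≈ 10.100)
-1115*B/(((89 - 22) - 34) + 214) = -1115*√102/(((89 - 22) - 34) + 214) = -1115*√102/((67 - 34) + 214) = -1115*√102/(33 + 214) = -1115*√102/247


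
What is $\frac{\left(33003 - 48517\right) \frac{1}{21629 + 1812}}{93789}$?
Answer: $- \frac{15514}{2198507949} \approx -7.0566 \cdot 10^{-6}$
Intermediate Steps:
$\frac{\left(33003 - 48517\right) \frac{1}{21629 + 1812}}{93789} = - \frac{15514}{23441} \cdot \frac{1}{93789} = \left(-15514\right) \frac{1}{23441} \cdot \frac{1}{93789} = \left(- \frac{15514}{23441}\right) \frac{1}{93789} = - \frac{15514}{2198507949}$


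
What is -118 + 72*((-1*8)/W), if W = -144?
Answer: -114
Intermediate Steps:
-118 + 72*((-1*8)/W) = -118 + 72*(-1*8/(-144)) = -118 + 72*(-8*(-1/144)) = -118 + 72*(1/18) = -118 + 4 = -114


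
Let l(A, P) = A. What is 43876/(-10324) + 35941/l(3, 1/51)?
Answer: 92730814/7743 ≈ 11976.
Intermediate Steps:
43876/(-10324) + 35941/l(3, 1/51) = 43876/(-10324) + 35941/3 = 43876*(-1/10324) + 35941*(⅓) = -10969/2581 + 35941/3 = 92730814/7743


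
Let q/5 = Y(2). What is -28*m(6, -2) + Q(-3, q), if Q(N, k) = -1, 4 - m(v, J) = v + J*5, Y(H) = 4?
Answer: -225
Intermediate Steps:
q = 20 (q = 5*4 = 20)
m(v, J) = 4 - v - 5*J (m(v, J) = 4 - (v + J*5) = 4 - (v + 5*J) = 4 + (-v - 5*J) = 4 - v - 5*J)
-28*m(6, -2) + Q(-3, q) = -28*(4 - 1*6 - 5*(-2)) - 1 = -28*(4 - 6 + 10) - 1 = -28*8 - 1 = -224 - 1 = -225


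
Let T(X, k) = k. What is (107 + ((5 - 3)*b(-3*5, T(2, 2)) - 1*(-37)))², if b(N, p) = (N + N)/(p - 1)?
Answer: 7056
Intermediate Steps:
b(N, p) = 2*N/(-1 + p) (b(N, p) = (2*N)/(-1 + p) = 2*N/(-1 + p))
(107 + ((5 - 3)*b(-3*5, T(2, 2)) - 1*(-37)))² = (107 + ((5 - 3)*(2*(-3*5)/(-1 + 2)) - 1*(-37)))² = (107 + (2*(2*(-15)/1) + 37))² = (107 + (2*(2*(-15)*1) + 37))² = (107 + (2*(-30) + 37))² = (107 + (-60 + 37))² = (107 - 23)² = 84² = 7056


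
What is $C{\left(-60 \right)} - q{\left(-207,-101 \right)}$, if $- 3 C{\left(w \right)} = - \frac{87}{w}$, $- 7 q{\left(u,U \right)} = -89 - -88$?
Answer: $- \frac{263}{420} \approx -0.62619$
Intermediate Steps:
$q{\left(u,U \right)} = \frac{1}{7}$ ($q{\left(u,U \right)} = - \frac{-89 - -88}{7} = - \frac{-89 + 88}{7} = \left(- \frac{1}{7}\right) \left(-1\right) = \frac{1}{7}$)
$C{\left(w \right)} = \frac{29}{w}$ ($C{\left(w \right)} = - \frac{\left(-87\right) \frac{1}{w}}{3} = \frac{29}{w}$)
$C{\left(-60 \right)} - q{\left(-207,-101 \right)} = \frac{29}{-60} - \frac{1}{7} = 29 \left(- \frac{1}{60}\right) - \frac{1}{7} = - \frac{29}{60} - \frac{1}{7} = - \frac{263}{420}$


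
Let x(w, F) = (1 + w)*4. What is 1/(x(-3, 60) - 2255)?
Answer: -1/2263 ≈ -0.00044189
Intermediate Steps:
x(w, F) = 4 + 4*w
1/(x(-3, 60) - 2255) = 1/((4 + 4*(-3)) - 2255) = 1/((4 - 12) - 2255) = 1/(-8 - 2255) = 1/(-2263) = -1/2263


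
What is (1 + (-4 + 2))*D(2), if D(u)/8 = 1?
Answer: -8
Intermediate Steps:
D(u) = 8 (D(u) = 8*1 = 8)
(1 + (-4 + 2))*D(2) = (1 + (-4 + 2))*8 = (1 - 2)*8 = -1*8 = -8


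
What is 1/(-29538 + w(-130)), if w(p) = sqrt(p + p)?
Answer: -14769/436246852 - I*sqrt(65)/436246852 ≈ -3.3855e-5 - 1.8481e-8*I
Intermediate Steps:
w(p) = sqrt(2)*sqrt(p) (w(p) = sqrt(2*p) = sqrt(2)*sqrt(p))
1/(-29538 + w(-130)) = 1/(-29538 + sqrt(2)*sqrt(-130)) = 1/(-29538 + sqrt(2)*(I*sqrt(130))) = 1/(-29538 + 2*I*sqrt(65))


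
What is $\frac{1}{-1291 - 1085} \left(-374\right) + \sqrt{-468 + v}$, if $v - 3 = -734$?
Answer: $\frac{17}{108} + i \sqrt{1199} \approx 0.15741 + 34.627 i$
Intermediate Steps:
$v = -731$ ($v = 3 - 734 = -731$)
$\frac{1}{-1291 - 1085} \left(-374\right) + \sqrt{-468 + v} = \frac{1}{-1291 - 1085} \left(-374\right) + \sqrt{-468 - 731} = \frac{1}{-2376} \left(-374\right) + \sqrt{-1199} = \left(- \frac{1}{2376}\right) \left(-374\right) + i \sqrt{1199} = \frac{17}{108} + i \sqrt{1199}$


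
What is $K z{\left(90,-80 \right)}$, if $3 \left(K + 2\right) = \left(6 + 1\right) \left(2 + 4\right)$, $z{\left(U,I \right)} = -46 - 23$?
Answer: $-828$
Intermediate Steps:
$z{\left(U,I \right)} = -69$
$K = 12$ ($K = -2 + \frac{\left(6 + 1\right) \left(2 + 4\right)}{3} = -2 + \frac{7 \cdot 6}{3} = -2 + \frac{1}{3} \cdot 42 = -2 + 14 = 12$)
$K z{\left(90,-80 \right)} = 12 \left(-69\right) = -828$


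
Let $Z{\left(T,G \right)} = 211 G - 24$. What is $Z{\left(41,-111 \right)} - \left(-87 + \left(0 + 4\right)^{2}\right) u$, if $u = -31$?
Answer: $-25646$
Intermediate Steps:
$Z{\left(T,G \right)} = -24 + 211 G$
$Z{\left(41,-111 \right)} - \left(-87 + \left(0 + 4\right)^{2}\right) u = \left(-24 + 211 \left(-111\right)\right) - \left(-87 + \left(0 + 4\right)^{2}\right) \left(-31\right) = \left(-24 - 23421\right) - \left(-87 + 4^{2}\right) \left(-31\right) = -23445 - \left(-87 + 16\right) \left(-31\right) = -23445 - \left(-71\right) \left(-31\right) = -23445 - 2201 = -25646$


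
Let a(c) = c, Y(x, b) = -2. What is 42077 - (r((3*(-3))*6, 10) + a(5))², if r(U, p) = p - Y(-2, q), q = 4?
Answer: 41788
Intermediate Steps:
r(U, p) = 2 + p (r(U, p) = p - 1*(-2) = p + 2 = 2 + p)
42077 - (r((3*(-3))*6, 10) + a(5))² = 42077 - ((2 + 10) + 5)² = 42077 - (12 + 5)² = 42077 - 1*17² = 42077 - 1*289 = 42077 - 289 = 41788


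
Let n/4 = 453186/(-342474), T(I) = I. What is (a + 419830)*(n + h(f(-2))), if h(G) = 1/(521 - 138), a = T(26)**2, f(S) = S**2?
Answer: -48634215604978/21861257 ≈ -2.2247e+6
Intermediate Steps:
a = 676 (a = 26**2 = 676)
n = -302124/57079 (n = 4*(453186/(-342474)) = 4*(453186*(-1/342474)) = 4*(-75531/57079) = -302124/57079 ≈ -5.2931)
h(G) = 1/383
(a + 419830)*(n + h(f(-2))) = (676 + 419830)*(-302124/57079 + 1/383) = 420506*(-115656413/21861257) = -48634215604978/21861257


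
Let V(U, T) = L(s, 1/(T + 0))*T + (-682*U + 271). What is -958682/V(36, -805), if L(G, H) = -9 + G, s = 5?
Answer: 958682/21061 ≈ 45.519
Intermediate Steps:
V(U, T) = 271 - 682*U - 4*T (V(U, T) = (-9 + 5)*T + (-682*U + 271) = -4*T + (271 - 682*U) = 271 - 682*U - 4*T)
-958682/V(36, -805) = -958682/(271 - 682*36 - 4*(-805)) = -958682/(271 - 24552 + 3220) = -958682/(-21061) = -958682*(-1/21061) = 958682/21061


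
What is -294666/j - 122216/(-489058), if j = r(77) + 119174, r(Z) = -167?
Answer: -21594034186/9700220901 ≈ -2.2261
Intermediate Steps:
j = 119007 (j = -167 + 119174 = 119007)
-294666/j - 122216/(-489058) = -294666/119007 - 122216/(-489058) = -294666*1/119007 - 122216*(-1/489058) = -98222/39669 + 61108/244529 = -21594034186/9700220901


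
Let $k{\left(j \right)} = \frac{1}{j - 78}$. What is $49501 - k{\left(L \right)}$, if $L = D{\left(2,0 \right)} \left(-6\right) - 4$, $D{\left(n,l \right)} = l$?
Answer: $\frac{4059083}{82} \approx 49501.0$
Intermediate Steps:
$L = -4$ ($L = 0 \left(-6\right) - 4 = 0 - 4 = -4$)
$k{\left(j \right)} = \frac{1}{-78 + j}$
$49501 - k{\left(L \right)} = 49501 - \frac{1}{-78 - 4} = 49501 - \frac{1}{-82} = 49501 - - \frac{1}{82} = 49501 + \frac{1}{82} = \frac{4059083}{82}$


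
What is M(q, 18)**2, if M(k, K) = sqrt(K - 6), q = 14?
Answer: 12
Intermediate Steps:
M(k, K) = sqrt(-6 + K)
M(q, 18)**2 = (sqrt(-6 + 18))**2 = (sqrt(12))**2 = (2*sqrt(3))**2 = 12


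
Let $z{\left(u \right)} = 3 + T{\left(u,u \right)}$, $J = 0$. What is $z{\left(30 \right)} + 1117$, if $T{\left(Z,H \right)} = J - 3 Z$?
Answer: $1030$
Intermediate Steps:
$T{\left(Z,H \right)} = - 3 Z$ ($T{\left(Z,H \right)} = 0 - 3 Z = - 3 Z$)
$z{\left(u \right)} = 3 - 3 u$
$z{\left(30 \right)} + 1117 = \left(3 - 90\right) + 1117 = -87 + 1117 = 1030$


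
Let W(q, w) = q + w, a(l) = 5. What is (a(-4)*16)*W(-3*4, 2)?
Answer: -800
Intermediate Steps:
(a(-4)*16)*W(-3*4, 2) = (5*16)*(-3*4 + 2) = 80*(-12 + 2) = 80*(-10) = -800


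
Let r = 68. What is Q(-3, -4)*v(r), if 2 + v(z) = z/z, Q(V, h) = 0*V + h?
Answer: 4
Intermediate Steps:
Q(V, h) = h (Q(V, h) = 0 + h = h)
v(z) = -1 (v(z) = -2 + z/z = -2 + 1 = -1)
Q(-3, -4)*v(r) = -4*(-1) = 4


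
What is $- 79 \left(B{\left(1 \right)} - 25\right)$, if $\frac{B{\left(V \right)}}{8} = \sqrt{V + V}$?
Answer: $1975 - 632 \sqrt{2} \approx 1081.2$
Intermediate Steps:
$B{\left(V \right)} = 8 \sqrt{2} \sqrt{V}$ ($B{\left(V \right)} = 8 \sqrt{V + V} = 8 \sqrt{2 V} = 8 \sqrt{2} \sqrt{V}$)
$- 79 \left(B{\left(1 \right)} - 25\right) = - 79 \left(8 \sqrt{2} \sqrt{1} - 25\right) = - 79 \left(8 \sqrt{2} \cdot 1 - 25\right) = - 79 \left(8 \sqrt{2} - 25\right) = - 79 \left(-25 + 8 \sqrt{2}\right) = 1975 - 632 \sqrt{2}$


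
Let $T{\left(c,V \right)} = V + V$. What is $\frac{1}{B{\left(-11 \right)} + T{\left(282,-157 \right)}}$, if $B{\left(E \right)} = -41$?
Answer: $- \frac{1}{355} \approx -0.0028169$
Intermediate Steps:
$T{\left(c,V \right)} = 2 V$
$\frac{1}{B{\left(-11 \right)} + T{\left(282,-157 \right)}} = \frac{1}{-41 + 2 \left(-157\right)} = \frac{1}{-41 - 314} = \frac{1}{-355} = - \frac{1}{355}$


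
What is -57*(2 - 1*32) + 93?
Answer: 1803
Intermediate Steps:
-57*(2 - 1*32) + 93 = -57*(2 - 32) + 93 = -57*(-30) + 93 = 1710 + 93 = 1803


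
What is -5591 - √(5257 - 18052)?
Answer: -5591 - I*√12795 ≈ -5591.0 - 113.11*I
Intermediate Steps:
-5591 - √(5257 - 18052) = -5591 - √(-12795) = -5591 - I*√12795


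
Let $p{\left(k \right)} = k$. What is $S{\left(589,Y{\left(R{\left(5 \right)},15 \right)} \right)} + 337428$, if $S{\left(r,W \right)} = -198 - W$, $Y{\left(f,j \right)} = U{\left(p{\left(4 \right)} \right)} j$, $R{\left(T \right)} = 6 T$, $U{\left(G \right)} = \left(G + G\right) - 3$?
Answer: $337155$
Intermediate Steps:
$U{\left(G \right)} = -3 + 2 G$ ($U{\left(G \right)} = 2 G - 3 = -3 + 2 G$)
$Y{\left(f,j \right)} = 5 j$ ($Y{\left(f,j \right)} = \left(-3 + 2 \cdot 4\right) j = \left(-3 + 8\right) j = 5 j$)
$S{\left(589,Y{\left(R{\left(5 \right)},15 \right)} \right)} + 337428 = \left(-198 - 5 \cdot 15\right) + 337428 = \left(-198 - 75\right) + 337428 = -273 + 337428 = 337155$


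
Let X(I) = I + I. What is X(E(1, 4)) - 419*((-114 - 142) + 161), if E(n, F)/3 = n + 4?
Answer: 39835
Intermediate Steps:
E(n, F) = 12 + 3*n (E(n, F) = 3*(n + 4) = 3*(4 + n) = 12 + 3*n)
X(I) = 2*I
X(E(1, 4)) - 419*((-114 - 142) + 161) = 2*(12 + 3*1) - 419*((-114 - 142) + 161) = 2*(12 + 3) - 419*(-256 + 161) = 2*15 - 419*(-95) = 30 + 39805 = 39835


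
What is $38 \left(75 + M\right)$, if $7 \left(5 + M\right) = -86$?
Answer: $\frac{15352}{7} \approx 2193.1$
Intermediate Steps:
$M = - \frac{121}{7}$ ($M = -5 + \frac{1}{7} \left(-86\right) = -5 - \frac{86}{7} = - \frac{121}{7} \approx -17.286$)
$38 \left(75 + M\right) = 38 \left(75 - \frac{121}{7}\right) = 38 \cdot \frac{404}{7} = \frac{15352}{7}$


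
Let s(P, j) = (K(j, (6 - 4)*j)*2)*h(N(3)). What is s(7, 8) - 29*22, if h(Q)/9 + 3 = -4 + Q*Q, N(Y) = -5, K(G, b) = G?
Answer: 1954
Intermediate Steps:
h(Q) = -63 + 9*Q² (h(Q) = -27 + 9*(-4 + Q*Q) = -27 + 9*(-4 + Q²) = -27 + (-36 + 9*Q²) = -63 + 9*Q²)
s(P, j) = 324*j (s(P, j) = (j*2)*(-63 + 9*(-5)²) = (2*j)*(-63 + 9*25) = (2*j)*(-63 + 225) = (2*j)*162 = 324*j)
s(7, 8) - 29*22 = 324*8 - 29*22 = 2592 - 638 = 1954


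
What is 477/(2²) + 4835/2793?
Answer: 1351601/11172 ≈ 120.98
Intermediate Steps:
477/(2²) + 4835/2793 = 477/4 + 4835*(1/2793) = 477*(¼) + 4835/2793 = 477/4 + 4835/2793 = 1351601/11172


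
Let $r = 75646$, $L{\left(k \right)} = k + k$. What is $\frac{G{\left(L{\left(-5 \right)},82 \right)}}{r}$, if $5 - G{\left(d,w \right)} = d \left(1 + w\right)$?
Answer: $\frac{835}{75646} \approx 0.011038$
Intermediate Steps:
$L{\left(k \right)} = 2 k$
$G{\left(d,w \right)} = 5 - d \left(1 + w\right)$
$\frac{G{\left(L{\left(-5 \right)},82 \right)}}{r} = \frac{5 - 2 \left(-5\right) - 2 \left(-5\right) 82}{75646} = \left(5 - -10 - \left(-10\right) 82\right) \frac{1}{75646} = \left(5 + 10 + 820\right) \frac{1}{75646} = 835 \cdot \frac{1}{75646} = \frac{835}{75646}$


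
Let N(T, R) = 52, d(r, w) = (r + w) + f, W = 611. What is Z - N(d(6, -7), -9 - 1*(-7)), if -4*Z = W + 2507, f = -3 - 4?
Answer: -1663/2 ≈ -831.50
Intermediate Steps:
f = -7
d(r, w) = -7 + r + w (d(r, w) = (r + w) - 7 = -7 + r + w)
Z = -1559/2 (Z = -(611 + 2507)/4 = -¼*3118 = -1559/2 ≈ -779.50)
Z - N(d(6, -7), -9 - 1*(-7)) = -1559/2 - 1*52 = -1559/2 - 52 = -1663/2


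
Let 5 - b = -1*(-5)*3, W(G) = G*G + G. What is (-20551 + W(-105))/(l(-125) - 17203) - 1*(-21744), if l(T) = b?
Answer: 374289103/17213 ≈ 21745.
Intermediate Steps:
W(G) = G + G² (W(G) = G² + G = G + G²)
b = -10 (b = 5 - (-1*(-5))*3 = 5 - 5*3 = 5 - 1*15 = 5 - 15 = -10)
l(T) = -10
(-20551 + W(-105))/(l(-125) - 17203) - 1*(-21744) = (-20551 - 105*(1 - 105))/(-10 - 17203) - 1*(-21744) = (-20551 - 105*(-104))/(-17213) + 21744 = (-20551 + 10920)*(-1/17213) + 21744 = -9631*(-1/17213) + 21744 = 9631/17213 + 21744 = 374289103/17213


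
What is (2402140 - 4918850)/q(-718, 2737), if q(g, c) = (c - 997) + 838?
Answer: -1258355/1289 ≈ -976.23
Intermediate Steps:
q(g, c) = -159 + c (q(g, c) = (-997 + c) + 838 = -159 + c)
(2402140 - 4918850)/q(-718, 2737) = (2402140 - 4918850)/(-159 + 2737) = -2516710/2578 = -2516710*1/2578 = -1258355/1289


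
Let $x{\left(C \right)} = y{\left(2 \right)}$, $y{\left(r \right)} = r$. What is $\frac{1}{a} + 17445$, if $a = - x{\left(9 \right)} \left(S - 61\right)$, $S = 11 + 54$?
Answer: $\frac{139559}{8} \approx 17445.0$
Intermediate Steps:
$S = 65$
$x{\left(C \right)} = 2$
$a = -8$ ($a = - 2 \left(65 - 61\right) = - 2 \cdot 4 = \left(-1\right) 8 = -8$)
$\frac{1}{a} + 17445 = \frac{1}{-8} + 17445 = - \frac{1}{8} + 17445 = \frac{139559}{8}$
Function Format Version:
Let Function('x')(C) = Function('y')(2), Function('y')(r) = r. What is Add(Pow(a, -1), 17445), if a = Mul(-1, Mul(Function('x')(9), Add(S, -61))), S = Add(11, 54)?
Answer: Rational(139559, 8) ≈ 17445.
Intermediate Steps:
S = 65
Function('x')(C) = 2
a = -8 (a = Mul(-1, Mul(2, Add(65, -61))) = Mul(-1, Mul(2, 4)) = Mul(-1, 8) = -8)
Add(Pow(a, -1), 17445) = Add(Pow(-8, -1), 17445) = Add(Rational(-1, 8), 17445) = Rational(139559, 8)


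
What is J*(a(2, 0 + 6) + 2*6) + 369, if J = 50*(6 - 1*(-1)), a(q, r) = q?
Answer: 5269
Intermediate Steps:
J = 350 (J = 50*(6 + 1) = 50*7 = 350)
J*(a(2, 0 + 6) + 2*6) + 369 = 350*(2 + 2*6) + 369 = 350*(2 + 12) + 369 = 350*14 + 369 = 4900 + 369 = 5269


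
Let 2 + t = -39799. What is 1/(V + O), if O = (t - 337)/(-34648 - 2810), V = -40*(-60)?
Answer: 18729/44969669 ≈ 0.00041648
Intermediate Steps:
t = -39801 (t = -2 - 39799 = -39801)
V = 2400
O = 20069/18729 (O = (-39801 - 337)/(-34648 - 2810) = -40138/(-37458) = -40138*(-1/37458) = 20069/18729 ≈ 1.0715)
1/(V + O) = 1/(2400 + 20069/18729) = 1/(44969669/18729) = 18729/44969669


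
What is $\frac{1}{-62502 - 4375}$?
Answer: $- \frac{1}{66877} \approx -1.4953 \cdot 10^{-5}$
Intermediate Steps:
$\frac{1}{-62502 - 4375} = \frac{1}{-66877} = - \frac{1}{66877}$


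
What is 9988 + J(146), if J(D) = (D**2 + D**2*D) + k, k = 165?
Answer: 3143605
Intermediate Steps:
J(D) = 165 + D**2 + D**3 (J(D) = (D**2 + D**2*D) + 165 = (D**2 + D**3) + 165 = 165 + D**2 + D**3)
9988 + J(146) = 9988 + (165 + 146**2 + 146**3) = 9988 + (165 + 21316 + 3112136) = 9988 + 3133617 = 3143605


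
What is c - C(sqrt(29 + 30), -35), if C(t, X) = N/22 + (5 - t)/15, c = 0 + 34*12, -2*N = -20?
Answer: 13438/33 + sqrt(59)/15 ≈ 407.72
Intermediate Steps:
N = 10 (N = -1/2*(-20) = 10)
c = 408 (c = 0 + 408 = 408)
C(t, X) = 26/33 - t/15 (C(t, X) = 10/22 + (5 - t)/15 = 10*(1/22) + (5 - t)*(1/15) = 5/11 + (1/3 - t/15) = 26/33 - t/15)
c - C(sqrt(29 + 30), -35) = 408 - (26/33 - sqrt(29 + 30)/15) = 408 - (26/33 - sqrt(59)/15) = 408 + (-26/33 + sqrt(59)/15) = 13438/33 + sqrt(59)/15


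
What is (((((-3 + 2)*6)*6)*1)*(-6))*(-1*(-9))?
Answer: 1944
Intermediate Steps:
(((((-3 + 2)*6)*6)*1)*(-6))*(-1*(-9)) = (((-1*6*6)*1)*(-6))*9 = ((-6*6*1)*(-6))*9 = (-36*1*(-6))*9 = -36*(-6)*9 = 216*9 = 1944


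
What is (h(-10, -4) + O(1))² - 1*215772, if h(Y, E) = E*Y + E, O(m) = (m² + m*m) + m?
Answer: -214251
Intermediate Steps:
O(m) = m + 2*m² (O(m) = (m² + m²) + m = 2*m² + m = m + 2*m²)
h(Y, E) = E + E*Y
(h(-10, -4) + O(1))² - 1*215772 = (-4*(1 - 10) + 1*(1 + 2*1))² - 1*215772 = (-4*(-9) + 1*(1 + 2))² - 215772 = (36 + 1*3)² - 215772 = (36 + 3)² - 215772 = 39² - 215772 = 1521 - 215772 = -214251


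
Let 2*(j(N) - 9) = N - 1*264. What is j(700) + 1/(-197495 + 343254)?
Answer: 33087294/145759 ≈ 227.00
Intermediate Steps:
j(N) = -123 + N/2 (j(N) = 9 + (N - 1*264)/2 = 9 + (N - 264)/2 = 9 + (-264 + N)/2 = 9 + (-132 + N/2) = -123 + N/2)
j(700) + 1/(-197495 + 343254) = (-123 + (1/2)*700) + 1/(-197495 + 343254) = (-123 + 350) + 1/145759 = 227 + 1/145759 = 33087294/145759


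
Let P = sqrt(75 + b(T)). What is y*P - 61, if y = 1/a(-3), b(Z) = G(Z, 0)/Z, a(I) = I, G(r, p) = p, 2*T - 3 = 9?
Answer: -61 - 5*sqrt(3)/3 ≈ -63.887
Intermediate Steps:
T = 6 (T = 3/2 + (1/2)*9 = 3/2 + 9/2 = 6)
b(Z) = 0 (b(Z) = 0/Z = 0)
y = -1/3 (y = 1/(-3) = -1/3 ≈ -0.33333)
P = 5*sqrt(3) (P = sqrt(75 + 0) = sqrt(75) = 5*sqrt(3) ≈ 8.6602)
y*P - 61 = -5*sqrt(3)/3 - 61 = -61 - 5*sqrt(3)/3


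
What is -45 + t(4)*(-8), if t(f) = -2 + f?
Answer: -61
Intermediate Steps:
-45 + t(4)*(-8) = -45 + (-2 + 4)*(-8) = -45 + 2*(-8) = -45 - 16 = -61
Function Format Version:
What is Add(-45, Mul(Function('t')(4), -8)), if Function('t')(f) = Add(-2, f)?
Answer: -61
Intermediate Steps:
Add(-45, Mul(Function('t')(4), -8)) = Add(-45, Mul(Add(-2, 4), -8)) = Add(-45, Mul(2, -8)) = Add(-45, -16) = -61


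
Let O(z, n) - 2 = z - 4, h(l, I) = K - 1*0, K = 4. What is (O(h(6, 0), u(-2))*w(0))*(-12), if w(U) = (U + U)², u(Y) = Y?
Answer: 0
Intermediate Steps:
w(U) = 4*U² (w(U) = (2*U)² = 4*U²)
h(l, I) = 4 (h(l, I) = 4 - 1*0 = 4 + 0 = 4)
O(z, n) = -2 + z (O(z, n) = 2 + (z - 4) = 2 + (-4 + z) = -2 + z)
(O(h(6, 0), u(-2))*w(0))*(-12) = ((-2 + 4)*(4*0²))*(-12) = (2*(4*0))*(-12) = (2*0)*(-12) = 0*(-12) = 0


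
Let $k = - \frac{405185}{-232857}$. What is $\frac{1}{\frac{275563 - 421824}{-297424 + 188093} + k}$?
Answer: $\frac{25458488667}{78357178912} \approx 0.3249$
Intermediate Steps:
$k = \frac{405185}{232857}$ ($k = \left(-405185\right) \left(- \frac{1}{232857}\right) = \frac{405185}{232857} \approx 1.7401$)
$\frac{1}{\frac{275563 - 421824}{-297424 + 188093} + k} = \frac{1}{\frac{275563 - 421824}{-297424 + 188093} + \frac{405185}{232857}} = \frac{1}{- \frac{146261}{-109331} + \frac{405185}{232857}} = \frac{1}{\left(-146261\right) \left(- \frac{1}{109331}\right) + \frac{405185}{232857}} = \frac{1}{\frac{146261}{109331} + \frac{405185}{232857}} = \frac{1}{\frac{78357178912}{25458488667}} = \frac{25458488667}{78357178912}$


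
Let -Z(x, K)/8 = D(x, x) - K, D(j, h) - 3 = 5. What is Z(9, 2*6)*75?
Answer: 2400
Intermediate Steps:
D(j, h) = 8 (D(j, h) = 3 + 5 = 8)
Z(x, K) = -64 + 8*K (Z(x, K) = -8*(8 - K) = -64 + 8*K)
Z(9, 2*6)*75 = (-64 + 8*(2*6))*75 = (-64 + 8*12)*75 = (-64 + 96)*75 = 32*75 = 2400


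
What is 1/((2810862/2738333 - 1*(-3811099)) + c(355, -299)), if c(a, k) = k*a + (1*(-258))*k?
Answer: 2738333/10356641096830 ≈ 2.6440e-7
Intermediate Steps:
c(a, k) = -258*k + a*k (c(a, k) = a*k - 258*k = -258*k + a*k)
1/((2810862/2738333 - 1*(-3811099)) + c(355, -299)) = 1/((2810862/2738333 - 1*(-3811099)) - 299*(-258 + 355)) = 1/((2810862*(1/2738333) + 3811099) - 299*97) = 1/((2810862/2738333 + 3811099) - 29003) = 1/(10436060968829/2738333 - 29003) = 1/(10356641096830/2738333) = 2738333/10356641096830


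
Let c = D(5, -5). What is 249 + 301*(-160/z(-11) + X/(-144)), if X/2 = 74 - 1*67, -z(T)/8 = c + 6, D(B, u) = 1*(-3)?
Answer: 160301/72 ≈ 2226.4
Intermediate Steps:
D(B, u) = -3
c = -3
z(T) = -24 (z(T) = -8*(-3 + 6) = -8*3 = -24)
X = 14 (X = 2*(74 - 1*67) = 2*(74 - 67) = 2*7 = 14)
249 + 301*(-160/z(-11) + X/(-144)) = 249 + 301*(-160/(-24) + 14/(-144)) = 249 + 301*(-160*(-1/24) + 14*(-1/144)) = 249 + 301*(20/3 - 7/72) = 249 + 301*(473/72) = 249 + 142373/72 = 160301/72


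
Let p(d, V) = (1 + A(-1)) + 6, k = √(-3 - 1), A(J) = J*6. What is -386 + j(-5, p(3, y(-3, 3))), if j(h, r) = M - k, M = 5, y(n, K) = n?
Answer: -381 - 2*I ≈ -381.0 - 2.0*I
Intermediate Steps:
A(J) = 6*J
k = 2*I (k = √(-4) = 2*I ≈ 2.0*I)
p(d, V) = 1 (p(d, V) = (1 + 6*(-1)) + 6 = (1 - 6) + 6 = -5 + 6 = 1)
j(h, r) = 5 - 2*I
-386 + j(-5, p(3, y(-3, 3))) = -386 + (5 - 2*I) = -381 - 2*I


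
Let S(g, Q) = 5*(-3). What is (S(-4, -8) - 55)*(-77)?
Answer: 5390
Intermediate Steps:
S(g, Q) = -15
(S(-4, -8) - 55)*(-77) = (-15 - 55)*(-77) = -70*(-77) = 5390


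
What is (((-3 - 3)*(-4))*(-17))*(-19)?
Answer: 7752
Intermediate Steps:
(((-3 - 3)*(-4))*(-17))*(-19) = (-6*(-4)*(-17))*(-19) = (24*(-17))*(-19) = -408*(-19) = 7752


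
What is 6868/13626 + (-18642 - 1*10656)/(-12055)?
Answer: 241004144/82130715 ≈ 2.9344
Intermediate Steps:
6868/13626 + (-18642 - 1*10656)/(-12055) = 6868*(1/13626) + (-18642 - 10656)*(-1/12055) = 3434/6813 - 29298*(-1/12055) = 3434/6813 + 29298/12055 = 241004144/82130715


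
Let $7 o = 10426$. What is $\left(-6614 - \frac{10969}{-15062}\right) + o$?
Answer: $- \frac{540227281}{105434} \approx -5123.8$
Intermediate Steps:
$o = \frac{10426}{7}$ ($o = \frac{1}{7} \cdot 10426 = \frac{10426}{7} \approx 1489.4$)
$\left(-6614 - \frac{10969}{-15062}\right) + o = \left(-6614 - \frac{10969}{-15062}\right) + \frac{10426}{7} = \left(-6614 - - \frac{10969}{15062}\right) + \frac{10426}{7} = \left(-6614 + \frac{10969}{15062}\right) + \frac{10426}{7} = - \frac{99609099}{15062} + \frac{10426}{7} = - \frac{540227281}{105434}$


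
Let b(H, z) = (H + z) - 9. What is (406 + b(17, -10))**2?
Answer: 163216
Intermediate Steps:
b(H, z) = -9 + H + z
(406 + b(17, -10))**2 = (406 + (-9 + 17 - 10))**2 = (406 - 2)**2 = 404**2 = 163216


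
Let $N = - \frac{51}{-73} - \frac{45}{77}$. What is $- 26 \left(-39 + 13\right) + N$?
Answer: $\frac{3800438}{5621} \approx 676.11$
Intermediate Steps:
$N = \frac{642}{5621}$ ($N = \left(-51\right) \left(- \frac{1}{73}\right) - \frac{45}{77} = \frac{51}{73} - \frac{45}{77} = \frac{642}{5621} \approx 0.11421$)
$- 26 \left(-39 + 13\right) + N = - 26 \left(-39 + 13\right) + \frac{642}{5621} = \left(-26\right) \left(-26\right) + \frac{642}{5621} = 676 + \frac{642}{5621} = \frac{3800438}{5621}$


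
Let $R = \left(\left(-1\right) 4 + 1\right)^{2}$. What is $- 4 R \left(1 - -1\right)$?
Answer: $-72$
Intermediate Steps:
$R = 9$ ($R = \left(-4 + 1\right)^{2} = \left(-3\right)^{2} = 9$)
$- 4 R \left(1 - -1\right) = \left(-4\right) 9 \left(1 - -1\right) = - 36 \left(1 + 1\right) = \left(-36\right) 2 = -72$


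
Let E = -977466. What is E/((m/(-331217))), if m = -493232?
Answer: -161876678061/246616 ≈ -6.5639e+5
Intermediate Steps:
E/((m/(-331217))) = -977466/((-493232/(-331217))) = -977466/((-493232*(-1/331217))) = -977466/493232/331217 = -977466*331217/493232 = -161876678061/246616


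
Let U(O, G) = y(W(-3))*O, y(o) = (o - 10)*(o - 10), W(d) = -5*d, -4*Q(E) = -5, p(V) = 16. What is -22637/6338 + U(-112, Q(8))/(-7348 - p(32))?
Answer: -5319731/1666894 ≈ -3.1914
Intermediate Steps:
Q(E) = 5/4 (Q(E) = -1/4*(-5) = 5/4)
y(o) = (-10 + o)**2 (y(o) = (-10 + o)*(-10 + o) = (-10 + o)**2)
U(O, G) = 25*O (U(O, G) = (-10 - 5*(-3))**2*O = (-10 + 15)**2*O = 5**2*O = 25*O)
-22637/6338 + U(-112, Q(8))/(-7348 - p(32)) = -22637/6338 + (25*(-112))/(-7348 - 1*16) = -22637*1/6338 - 2800/(-7348 - 16) = -22637/6338 - 2800/(-7364) = -22637/6338 - 2800*(-1/7364) = -22637/6338 + 100/263 = -5319731/1666894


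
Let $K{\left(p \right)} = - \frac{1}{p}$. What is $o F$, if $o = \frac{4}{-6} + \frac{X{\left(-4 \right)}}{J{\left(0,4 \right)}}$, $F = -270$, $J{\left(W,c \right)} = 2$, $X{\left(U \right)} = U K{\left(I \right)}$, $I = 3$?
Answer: $0$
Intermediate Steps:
$X{\left(U \right)} = - \frac{U}{3}$ ($X{\left(U \right)} = U \left(- \frac{1}{3}\right) = - \frac{U}{3}$)
$o = 0$ ($o = \frac{4}{-6} + \frac{\left(- \frac{1}{3}\right) \left(-4\right)}{2} = 4 \left(- \frac{1}{6}\right) + \frac{4}{3} \cdot \frac{1}{2} = - \frac{2}{3} + \frac{2}{3} = 0$)
$o F = 0 \left(-270\right) = 0$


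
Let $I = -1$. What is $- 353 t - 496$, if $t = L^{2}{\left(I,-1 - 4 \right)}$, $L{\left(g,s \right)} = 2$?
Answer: $-1908$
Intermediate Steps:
$t = 4$ ($t = 2^{2} = 4$)
$- 353 t - 496 = \left(-353\right) 4 - 496 = -1412 - 496 = -1908$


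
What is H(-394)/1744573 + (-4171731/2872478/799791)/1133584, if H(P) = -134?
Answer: -116324309707126934317/1514449594973297416249312 ≈ -7.6810e-5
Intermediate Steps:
H(-394)/1744573 + (-4171731/2872478/799791)/1133584 = -134/1744573 + (-4171731/2872478/799791)/1133584 = -134*1/1744573 + (-4171731*1/2872478*(1/799791))*(1/1133584) = -134/1744573 - 4171731/2872478*1/799791*(1/1133584) = -134/1744573 - 1390577/765794017366*1/1133584 = -134/1744573 - 1390577/868091845381819744 = -116324309707126934317/1514449594973297416249312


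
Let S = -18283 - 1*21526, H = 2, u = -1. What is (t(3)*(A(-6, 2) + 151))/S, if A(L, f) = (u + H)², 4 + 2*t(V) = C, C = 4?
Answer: 0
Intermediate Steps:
t(V) = 0 (t(V) = -2 + (½)*4 = -2 + 2 = 0)
A(L, f) = 1 (A(L, f) = (-1 + 2)² = 1² = 1)
S = -39809 (S = -18283 - 21526 = -39809)
(t(3)*(A(-6, 2) + 151))/S = (0*(1 + 151))/(-39809) = (0*152)*(-1/39809) = 0*(-1/39809) = 0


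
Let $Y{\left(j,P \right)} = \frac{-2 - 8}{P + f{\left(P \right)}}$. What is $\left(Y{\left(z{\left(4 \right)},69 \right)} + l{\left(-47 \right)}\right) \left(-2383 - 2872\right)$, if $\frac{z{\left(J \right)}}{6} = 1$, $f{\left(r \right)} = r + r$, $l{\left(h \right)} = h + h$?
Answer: $\frac{102304340}{207} \approx 4.9422 \cdot 10^{5}$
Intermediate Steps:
$l{\left(h \right)} = 2 h$
$f{\left(r \right)} = 2 r$
$z{\left(J \right)} = 6$ ($z{\left(J \right)} = 6 \cdot 1 = 6$)
$Y{\left(j,P \right)} = - \frac{10}{3 P}$ ($Y{\left(j,P \right)} = \frac{-2 - 8}{P + 2 P} = - \frac{10}{3 P}$)
$\left(Y{\left(z{\left(4 \right)},69 \right)} + l{\left(-47 \right)}\right) \left(-2383 - 2872\right) = \left(- \frac{10}{3 \cdot 69} + 2 \left(-47\right)\right) \left(-2383 - 2872\right) = \left(\left(- \frac{10}{3}\right) \frac{1}{69} - 94\right) \left(-5255\right) = \left(- \frac{10}{207} - 94\right) \left(-5255\right) = \left(- \frac{19468}{207}\right) \left(-5255\right) = \frac{102304340}{207}$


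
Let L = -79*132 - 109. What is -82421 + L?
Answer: -92958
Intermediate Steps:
L = -10537 (L = -10428 - 109 = -10537)
-82421 + L = -82421 - 10537 = -92958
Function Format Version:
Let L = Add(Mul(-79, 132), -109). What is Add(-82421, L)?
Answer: -92958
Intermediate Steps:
L = -10537 (L = Add(-10428, -109) = -10537)
Add(-82421, L) = Add(-82421, -10537) = -92958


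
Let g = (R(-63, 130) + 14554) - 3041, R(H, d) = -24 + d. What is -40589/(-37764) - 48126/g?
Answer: -149536297/48753324 ≈ -3.0672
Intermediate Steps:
g = 11619 (g = ((-24 + 130) + 14554) - 3041 = (106 + 14554) - 3041 = 14660 - 3041 = 11619)
-40589/(-37764) - 48126/g = -40589/(-37764) - 48126/11619 = -40589*(-1/37764) - 48126*1/11619 = 40589/37764 - 16042/3873 = -149536297/48753324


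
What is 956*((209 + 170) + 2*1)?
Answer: 364236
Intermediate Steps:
956*((209 + 170) + 2*1) = 956*(379 + 2) = 956*381 = 364236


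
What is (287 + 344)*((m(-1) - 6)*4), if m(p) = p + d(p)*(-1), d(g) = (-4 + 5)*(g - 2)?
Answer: -10096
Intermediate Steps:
d(g) = -2 + g (d(g) = 1*(-2 + g) = -2 + g)
m(p) = 2 (m(p) = p + (-2 + p)*(-1) = p + (2 - p) = 2)
(287 + 344)*((m(-1) - 6)*4) = (287 + 344)*((2 - 6)*4) = 631*(-4*4) = 631*(-16) = -10096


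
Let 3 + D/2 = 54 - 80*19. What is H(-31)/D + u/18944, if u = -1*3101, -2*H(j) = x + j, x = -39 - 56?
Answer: -5152105/27828736 ≈ -0.18514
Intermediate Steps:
x = -95
D = -2938 (D = -6 + 2*(54 - 80*19) = -6 + 2*(54 - 1520) = -6 + 2*(-1466) = -6 - 2932 = -2938)
H(j) = 95/2 - j/2 (H(j) = -(-95 + j)/2 = 95/2 - j/2)
u = -3101
H(-31)/D + u/18944 = (95/2 - 1/2*(-31))/(-2938) - 3101/18944 = (95/2 + 31/2)*(-1/2938) - 3101*1/18944 = 63*(-1/2938) - 3101/18944 = -63/2938 - 3101/18944 = -5152105/27828736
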